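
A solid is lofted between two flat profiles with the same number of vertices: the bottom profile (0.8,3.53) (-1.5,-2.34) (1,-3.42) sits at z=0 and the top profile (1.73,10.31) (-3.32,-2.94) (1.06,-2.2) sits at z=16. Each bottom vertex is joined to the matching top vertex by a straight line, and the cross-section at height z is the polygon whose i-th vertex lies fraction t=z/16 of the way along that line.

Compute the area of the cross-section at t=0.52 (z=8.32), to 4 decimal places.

Cross-section at t=0.52: each vertex is (1-t)·p0[i] + t·p1[i].
  v1: (1-0.52)·(0.8,3.53) + 0.52·(1.73,10.31) = (1.2836,7.0556)
  v2: (1-0.52)·(-1.5,-2.34) + 0.52·(-3.32,-2.94) = (-2.4464,-2.6520)
  v3: (1-0.52)·(1,-3.42) + 0.52·(1.06,-2.2) = (1.0312,-2.7856)
Shoelace sum Σ(x_i·y_{i+1} − x_{i+1}·y_i):
  i=1: 1.2836·-2.6520 − -2.4464·7.0556 = +13.8567 (running +13.8567)
  i=2: -2.4464·-2.7856 − 1.0312·-2.6520 = +9.5494 (running +23.4061)
  i=3: 1.0312·7.0556 − 1.2836·-2.7856 = +10.8513 (running +34.2575)
Area = |Σ|/2 = |34.2575|/2 = 17.1287

Area at t=0.52: 17.1287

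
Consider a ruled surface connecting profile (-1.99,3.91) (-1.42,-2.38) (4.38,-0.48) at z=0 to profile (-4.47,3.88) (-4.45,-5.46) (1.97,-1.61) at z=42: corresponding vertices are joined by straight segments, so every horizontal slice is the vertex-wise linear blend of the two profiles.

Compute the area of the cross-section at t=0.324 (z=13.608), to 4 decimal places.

Area at t=0.324: 22.3338

Cross-section at t=0.324: each vertex is (1-t)·p0[i] + t·p1[i].
  v1: (1-0.324)·(-1.99,3.91) + 0.324·(-4.47,3.88) = (-2.7935,3.9003)
  v2: (1-0.324)·(-1.42,-2.38) + 0.324·(-4.45,-5.46) = (-2.4017,-3.3779)
  v3: (1-0.324)·(4.38,-0.48) + 0.324·(1.97,-1.61) = (3.5992,-0.8461)
Shoelace sum Σ(x_i·y_{i+1} − x_{i+1}·y_i):
  i=1: -2.7935·-3.3779 − -2.4017·3.9003 = +18.8037 (running +18.8037)
  i=2: -2.4017·-0.8461 − 3.5992·-3.3779 = +14.1898 (running +32.9935)
  i=3: 3.5992·3.9003 − -2.7935·-0.8461 = +11.6741 (running +44.6676)
Area = |Σ|/2 = |44.6676|/2 = 22.3338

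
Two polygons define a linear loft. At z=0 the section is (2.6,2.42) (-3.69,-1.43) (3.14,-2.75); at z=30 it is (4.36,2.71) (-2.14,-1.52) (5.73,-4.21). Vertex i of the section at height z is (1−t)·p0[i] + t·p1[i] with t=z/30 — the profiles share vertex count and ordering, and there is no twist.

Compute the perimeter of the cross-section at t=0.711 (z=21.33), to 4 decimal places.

Cross-section at t=0.711: each vertex is (1-t)·p0[i] + t·p1[i].
  v1: (1-0.711)·(2.6,2.42) + 0.711·(4.36,2.71) = (3.8514,2.6262)
  v2: (1-0.711)·(-3.69,-1.43) + 0.711·(-2.14,-1.52) = (-2.5880,-1.4940)
  v3: (1-0.711)·(3.14,-2.75) + 0.711·(5.73,-4.21) = (4.9815,-3.7881)
Perimeter = Σ |v_{i+1} − v_i|:
  edge 1→2: √(-6.4393² + -4.1202²) = 7.6446 (running 7.6446)
  edge 2→3: √(7.5694² + -2.2941²) = 7.9094 (running 15.5541)
  edge 3→1: √(-1.1301² + 6.4143²) = 6.5130 (running 22.0671)
Perimeter = 22.0671

Perimeter at t=0.711: 22.0671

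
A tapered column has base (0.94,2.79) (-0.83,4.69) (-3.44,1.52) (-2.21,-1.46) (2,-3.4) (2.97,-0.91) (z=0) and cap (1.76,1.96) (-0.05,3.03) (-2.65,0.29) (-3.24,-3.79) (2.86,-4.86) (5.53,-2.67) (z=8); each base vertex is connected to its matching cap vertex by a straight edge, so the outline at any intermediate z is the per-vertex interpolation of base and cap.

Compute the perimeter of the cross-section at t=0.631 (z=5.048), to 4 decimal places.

Perimeter at t=0.631: 23.7956

Cross-section at t=0.631: each vertex is (1-t)·p0[i] + t·p1[i].
  v1: (1-0.631)·(0.94,2.79) + 0.631·(1.76,1.96) = (1.4574,2.2663)
  v2: (1-0.631)·(-0.83,4.69) + 0.631·(-0.05,3.03) = (-0.3378,3.6425)
  v3: (1-0.631)·(-3.44,1.52) + 0.631·(-2.65,0.29) = (-2.9415,0.7439)
  v4: (1-0.631)·(-2.21,-1.46) + 0.631·(-3.24,-3.79) = (-2.8599,-2.9302)
  v5: (1-0.631)·(2,-3.4) + 0.631·(2.86,-4.86) = (2.5427,-4.3213)
  v6: (1-0.631)·(2.97,-0.91) + 0.631·(5.53,-2.67) = (4.5854,-2.0206)
Perimeter = Σ |v_{i+1} − v_i|:
  edge 1→2: √(-1.7952² + 1.3763²) = 2.2621 (running 2.2621)
  edge 2→3: √(-2.6037² + -2.8987²) = 3.8963 (running 6.1584)
  edge 3→4: √(0.0816² + -3.6741²) = 3.6750 (running 9.8334)
  edge 4→5: √(5.4026² + -1.3910²) = 5.5788 (running 15.4122)
  edge 5→6: √(2.0427² + 2.3007²) = 3.0767 (running 18.4889)
  edge 6→1: √(-3.1279² + 4.2868²) = 5.3067 (running 23.7956)
Perimeter = 23.7956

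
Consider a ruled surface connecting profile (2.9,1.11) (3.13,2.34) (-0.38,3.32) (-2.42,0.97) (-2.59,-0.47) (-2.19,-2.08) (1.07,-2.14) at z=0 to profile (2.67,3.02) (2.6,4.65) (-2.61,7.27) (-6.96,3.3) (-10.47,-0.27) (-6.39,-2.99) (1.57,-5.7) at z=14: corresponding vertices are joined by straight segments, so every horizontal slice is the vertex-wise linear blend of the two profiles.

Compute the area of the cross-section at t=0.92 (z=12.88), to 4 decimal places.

Area at t=0.92: 93.8259

Cross-section at t=0.92: each vertex is (1-t)·p0[i] + t·p1[i].
  v1: (1-0.92)·(2.9,1.11) + 0.92·(2.67,3.02) = (2.6884,2.8672)
  v2: (1-0.92)·(3.13,2.34) + 0.92·(2.6,4.65) = (2.6424,4.4652)
  v3: (1-0.92)·(-0.38,3.32) + 0.92·(-2.61,7.27) = (-2.4316,6.9540)
  v4: (1-0.92)·(-2.42,0.97) + 0.92·(-6.96,3.3) = (-6.5968,3.1136)
  v5: (1-0.92)·(-2.59,-0.47) + 0.92·(-10.47,-0.27) = (-9.8396,-0.2860)
  v6: (1-0.92)·(-2.19,-2.08) + 0.92·(-6.39,-2.99) = (-6.0540,-2.9172)
  v7: (1-0.92)·(1.07,-2.14) + 0.92·(1.57,-5.7) = (1.5300,-5.4152)
Shoelace sum Σ(x_i·y_{i+1} − x_{i+1}·y_i):
  i=1: 2.6884·4.4652 − 2.6424·2.8672 = +4.4280 (running +4.4280)
  i=2: 2.6424·6.9540 − -2.4316·4.4652 = +29.2328 (running +33.6608)
  i=3: -2.4316·3.1136 − -6.5968·6.9540 = +38.3031 (running +71.9639)
  i=4: -6.5968·-0.2860 − -9.8396·3.1136 = +32.5233 (running +104.4872)
  i=5: -9.8396·-2.9172 − -6.0540·-0.2860 = +26.9726 (running +131.4598)
  i=6: -6.0540·-5.4152 − 1.5300·-2.9172 = +37.2469 (running +168.7067)
  i=7: 1.5300·2.8672 − 2.6884·-5.4152 = +18.9450 (running +187.6518)
Area = |Σ|/2 = |187.6518|/2 = 93.8259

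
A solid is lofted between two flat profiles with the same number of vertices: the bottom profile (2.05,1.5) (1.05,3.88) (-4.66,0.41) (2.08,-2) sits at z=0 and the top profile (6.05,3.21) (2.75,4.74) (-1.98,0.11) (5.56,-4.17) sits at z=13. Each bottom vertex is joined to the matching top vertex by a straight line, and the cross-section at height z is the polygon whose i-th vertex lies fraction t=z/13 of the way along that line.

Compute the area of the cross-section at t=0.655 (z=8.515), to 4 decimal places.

Cross-section at t=0.655: each vertex is (1-t)·p0[i] + t·p1[i].
  v1: (1-0.655)·(2.05,1.5) + 0.655·(6.05,3.21) = (4.6700,2.6200)
  v2: (1-0.655)·(1.05,3.88) + 0.655·(2.75,4.74) = (2.1635,4.4433)
  v3: (1-0.655)·(-4.66,0.41) + 0.655·(-1.98,0.11) = (-2.9046,0.2135)
  v4: (1-0.655)·(2.08,-2) + 0.655·(5.56,-4.17) = (4.3594,-3.4213)
Shoelace sum Σ(x_i·y_{i+1} − x_{i+1}·y_i):
  i=1: 4.6700·4.4433 − 2.1635·2.6200 = +15.0817 (running +15.0817)
  i=2: 2.1635·0.2135 − -2.9046·4.4433 = +13.3679 (running +28.4496)
  i=3: -2.9046·-3.4213 − 4.3594·0.2135 = +9.0069 (running +37.4566)
  i=4: 4.3594·2.6200 − 4.6700·-3.4213 = +27.3996 (running +64.8561)
Area = |Σ|/2 = |64.8561|/2 = 32.4281

Area at t=0.655: 32.4281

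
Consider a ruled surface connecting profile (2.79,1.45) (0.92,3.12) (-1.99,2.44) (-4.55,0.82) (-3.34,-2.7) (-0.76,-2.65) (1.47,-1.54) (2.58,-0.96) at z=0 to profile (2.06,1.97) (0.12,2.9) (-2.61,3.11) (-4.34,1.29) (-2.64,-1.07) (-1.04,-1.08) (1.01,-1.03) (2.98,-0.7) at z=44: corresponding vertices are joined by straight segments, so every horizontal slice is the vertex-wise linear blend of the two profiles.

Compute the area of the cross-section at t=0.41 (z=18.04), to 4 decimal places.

Area at t=0.41: 27.1528

Cross-section at t=0.41: each vertex is (1-t)·p0[i] + t·p1[i].
  v1: (1-0.41)·(2.79,1.45) + 0.41·(2.06,1.97) = (2.4907,1.6632)
  v2: (1-0.41)·(0.92,3.12) + 0.41·(0.12,2.9) = (0.5920,3.0298)
  v3: (1-0.41)·(-1.99,2.44) + 0.41·(-2.61,3.11) = (-2.2442,2.7147)
  v4: (1-0.41)·(-4.55,0.82) + 0.41·(-4.34,1.29) = (-4.4639,1.0127)
  v5: (1-0.41)·(-3.34,-2.7) + 0.41·(-2.64,-1.07) = (-3.0530,-2.0317)
  v6: (1-0.41)·(-0.76,-2.65) + 0.41·(-1.04,-1.08) = (-0.8748,-2.0063)
  v7: (1-0.41)·(1.47,-1.54) + 0.41·(1.01,-1.03) = (1.2814,-1.3309)
  v8: (1-0.41)·(2.58,-0.96) + 0.41·(2.98,-0.7) = (2.7440,-0.8534)
Shoelace sum Σ(x_i·y_{i+1} − x_{i+1}·y_i):
  i=1: 2.4907·3.0298 − 0.5920·1.6632 = +6.5617 (running +6.5617)
  i=2: 0.5920·2.7147 − -2.2442·3.0298 = +8.4066 (running +14.9683)
  i=3: -2.2442·1.0127 − -4.4639·2.7147 = +9.8454 (running +24.8137)
  i=4: -4.4639·-2.0317 − -3.0530·1.0127 = +12.1611 (running +36.9748)
  i=5: -3.0530·-2.0063 − -0.8748·-2.0317 = +4.3479 (running +41.3227)
  i=6: -0.8748·-1.3309 − 1.2814·-2.0063 = +3.7351 (running +45.0579)
  i=7: 1.2814·-0.8534 − 2.7440·-1.3309 = +2.5584 (running +47.6163)
  i=8: 2.7440·1.6632 − 2.4907·-0.8534 = +6.6894 (running +54.3057)
Area = |Σ|/2 = |54.3057|/2 = 27.1528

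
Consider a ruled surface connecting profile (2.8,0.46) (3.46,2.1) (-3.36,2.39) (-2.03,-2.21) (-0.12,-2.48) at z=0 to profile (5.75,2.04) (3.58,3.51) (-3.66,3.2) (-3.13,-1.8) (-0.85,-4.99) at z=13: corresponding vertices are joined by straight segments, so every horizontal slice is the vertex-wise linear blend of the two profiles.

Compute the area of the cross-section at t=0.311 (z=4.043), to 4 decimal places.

Area at t=0.311: 28.1882

Cross-section at t=0.311: each vertex is (1-t)·p0[i] + t·p1[i].
  v1: (1-0.311)·(2.8,0.46) + 0.311·(5.75,2.04) = (3.7174,0.9514)
  v2: (1-0.311)·(3.46,2.1) + 0.311·(3.58,3.51) = (3.4973,2.5385)
  v3: (1-0.311)·(-3.36,2.39) + 0.311·(-3.66,3.2) = (-3.4533,2.6419)
  v4: (1-0.311)·(-2.03,-2.21) + 0.311·(-3.13,-1.8) = (-2.3721,-2.0825)
  v5: (1-0.311)·(-0.12,-2.48) + 0.311·(-0.85,-4.99) = (-0.3470,-3.2606)
Shoelace sum Σ(x_i·y_{i+1} − x_{i+1}·y_i):
  i=1: 3.7174·2.5385 − 3.4973·0.9514 = +6.1095 (running +6.1095)
  i=2: 3.4973·2.6419 − -3.4533·2.5385 = +18.0058 (running +24.1153)
  i=3: -3.4533·-2.0825 − -2.3721·2.6419 = +13.4583 (running +37.5737)
  i=4: -2.3721·-3.2606 − -0.3470·-2.0825 = +7.0118 (running +44.5855)
  i=5: -0.3470·0.9514 − 3.7174·-3.2606 = +11.7910 (running +56.3765)
Area = |Σ|/2 = |56.3765|/2 = 28.1882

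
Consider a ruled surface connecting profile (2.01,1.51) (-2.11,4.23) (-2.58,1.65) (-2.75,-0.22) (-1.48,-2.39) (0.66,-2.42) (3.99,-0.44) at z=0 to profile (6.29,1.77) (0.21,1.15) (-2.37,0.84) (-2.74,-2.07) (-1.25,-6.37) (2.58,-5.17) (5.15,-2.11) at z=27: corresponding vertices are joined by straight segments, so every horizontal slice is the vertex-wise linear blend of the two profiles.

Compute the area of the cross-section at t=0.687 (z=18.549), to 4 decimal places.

Area at t=0.687: 41.9520

Cross-section at t=0.687: each vertex is (1-t)·p0[i] + t·p1[i].
  v1: (1-0.687)·(2.01,1.51) + 0.687·(6.29,1.77) = (4.9504,1.6886)
  v2: (1-0.687)·(-2.11,4.23) + 0.687·(0.21,1.15) = (-0.5162,2.1140)
  v3: (1-0.687)·(-2.58,1.65) + 0.687·(-2.37,0.84) = (-2.4357,1.0935)
  v4: (1-0.687)·(-2.75,-0.22) + 0.687·(-2.74,-2.07) = (-2.7431,-1.4909)
  v5: (1-0.687)·(-1.48,-2.39) + 0.687·(-1.25,-6.37) = (-1.3220,-5.1243)
  v6: (1-0.687)·(0.66,-2.42) + 0.687·(2.58,-5.17) = (1.9790,-4.3093)
  v7: (1-0.687)·(3.99,-0.44) + 0.687·(5.15,-2.11) = (4.7869,-1.5873)
Shoelace sum Σ(x_i·y_{i+1} − x_{i+1}·y_i):
  i=1: 4.9504·2.1140 − -0.5162·1.6886 = +11.3369 (running +11.3369)
  i=2: -0.5162·1.0935 − -2.4357·2.1140 = +4.5848 (running +15.9217)
  i=3: -2.4357·-1.4909 − -2.7431·1.0935 = +6.6312 (running +22.5529)
  i=4: -2.7431·-5.1243 − -1.3220·-1.4909 = +12.0855 (running +34.6384)
  i=5: -1.3220·-4.3093 − 1.9790·-5.1243 = +15.8379 (running +50.4763)
  i=6: 1.9790·-1.5873 − 4.7869·-4.3093 = +17.4867 (running +67.9630)
  i=7: 4.7869·1.6886 − 4.9504·-1.5873 = +15.9409 (running +83.9040)
Area = |Σ|/2 = |83.9040|/2 = 41.9520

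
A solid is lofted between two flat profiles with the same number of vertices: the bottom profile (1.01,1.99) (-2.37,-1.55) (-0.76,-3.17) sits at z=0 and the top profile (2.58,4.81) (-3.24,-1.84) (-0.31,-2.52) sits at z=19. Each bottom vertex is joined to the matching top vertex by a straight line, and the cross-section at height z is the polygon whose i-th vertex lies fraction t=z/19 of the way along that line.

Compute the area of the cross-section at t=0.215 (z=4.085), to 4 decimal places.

Cross-section at t=0.215: each vertex is (1-t)·p0[i] + t·p1[i].
  v1: (1-0.215)·(1.01,1.99) + 0.215·(2.58,4.81) = (1.3476,2.5963)
  v2: (1-0.215)·(-2.37,-1.55) + 0.215·(-3.24,-1.84) = (-2.5571,-1.6123)
  v3: (1-0.215)·(-0.76,-3.17) + 0.215·(-0.31,-2.52) = (-0.6633,-3.0302)
Shoelace sum Σ(x_i·y_{i+1} − x_{i+1}·y_i):
  i=1: 1.3476·-1.6123 − -2.5571·2.5963 = +4.4661 (running +4.4661)
  i=2: -2.5571·-3.0302 − -0.6633·-1.6123 = +6.6791 (running +11.1453)
  i=3: -0.6633·2.5963 − 1.3476·-3.0302 = +2.3614 (running +13.5067)
Area = |Σ|/2 = |13.5067|/2 = 6.7533

Area at t=0.215: 6.7533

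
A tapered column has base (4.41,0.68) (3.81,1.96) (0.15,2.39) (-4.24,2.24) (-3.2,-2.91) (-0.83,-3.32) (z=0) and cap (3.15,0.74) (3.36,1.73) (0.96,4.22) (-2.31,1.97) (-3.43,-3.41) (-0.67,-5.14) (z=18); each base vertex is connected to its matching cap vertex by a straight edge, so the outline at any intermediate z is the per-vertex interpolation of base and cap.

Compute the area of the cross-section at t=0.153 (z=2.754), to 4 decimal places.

Cross-section at t=0.153: each vertex is (1-t)·p0[i] + t·p1[i].
  v1: (1-0.153)·(4.41,0.68) + 0.153·(3.15,0.74) = (4.2172,0.6892)
  v2: (1-0.153)·(3.81,1.96) + 0.153·(3.36,1.73) = (3.7411,1.9248)
  v3: (1-0.153)·(0.15,2.39) + 0.153·(0.96,4.22) = (0.2739,2.6700)
  v4: (1-0.153)·(-4.24,2.24) + 0.153·(-2.31,1.97) = (-3.9447,2.1987)
  v5: (1-0.153)·(-3.2,-2.91) + 0.153·(-3.43,-3.41) = (-3.2352,-2.9865)
  v6: (1-0.153)·(-0.83,-3.32) + 0.153·(-0.67,-5.14) = (-0.8055,-3.5985)
Shoelace sum Σ(x_i·y_{i+1} − x_{i+1}·y_i):
  i=1: 4.2172·1.9248 − 3.7411·0.6892 = +5.5390 (running +5.5390)
  i=2: 3.7411·2.6700 − 0.2739·1.9248 = +9.4616 (running +15.0006)
  i=3: 0.2739·2.1987 − -3.9447·2.6700 = +11.1346 (running +26.1352)
  i=4: -3.9447·-2.9865 − -3.2352·2.1987 = +18.8941 (running +45.0293)
  i=5: -3.2352·-3.5985 − -0.8055·-2.9865 = +9.2360 (running +54.2653)
  i=6: -0.8055·0.6892 − 4.2172·-3.5985 = +14.6203 (running +68.8856)
Area = |Σ|/2 = |68.8856|/2 = 34.4428

Area at t=0.153: 34.4428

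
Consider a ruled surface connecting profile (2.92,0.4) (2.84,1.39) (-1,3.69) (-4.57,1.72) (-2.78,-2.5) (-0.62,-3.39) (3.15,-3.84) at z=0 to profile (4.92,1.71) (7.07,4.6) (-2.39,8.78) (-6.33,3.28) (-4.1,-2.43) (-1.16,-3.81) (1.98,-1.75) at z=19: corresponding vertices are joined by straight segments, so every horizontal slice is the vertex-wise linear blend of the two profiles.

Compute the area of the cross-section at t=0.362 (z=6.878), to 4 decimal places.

Cross-section at t=0.362: each vertex is (1-t)·p0[i] + t·p1[i].
  v1: (1-0.362)·(2.92,0.4) + 0.362·(4.92,1.71) = (3.6440,0.8742)
  v2: (1-0.362)·(2.84,1.39) + 0.362·(7.07,4.6) = (4.3713,2.5520)
  v3: (1-0.362)·(-1,3.69) + 0.362·(-2.39,8.78) = (-1.5032,5.5326)
  v4: (1-0.362)·(-4.57,1.72) + 0.362·(-6.33,3.28) = (-5.2071,2.2847)
  v5: (1-0.362)·(-2.78,-2.5) + 0.362·(-4.1,-2.43) = (-3.2578,-2.4747)
  v6: (1-0.362)·(-0.62,-3.39) + 0.362·(-1.16,-3.81) = (-0.8155,-3.5420)
  v7: (1-0.362)·(3.15,-3.84) + 0.362·(1.98,-1.75) = (2.7265,-3.0834)
Shoelace sum Σ(x_i·y_{i+1} − x_{i+1}·y_i):
  i=1: 3.6440·2.5520 − 4.3713·0.8742 = +5.4781 (running +5.4781)
  i=2: 4.3713·5.5326 − -1.5032·2.5520 = +28.0205 (running +33.4986)
  i=3: -1.5032·2.2847 − -5.2071·5.5326 = +25.3745 (running +58.8731)
  i=4: -5.2071·-2.4747 − -3.2578·2.2847 = +20.3291 (running +79.2022)
  i=5: -3.2578·-3.5420 − -0.8155·-2.4747 = +9.5214 (running +88.7235)
  i=6: -0.8155·-3.0834 − 2.7265·-3.5420 = +12.1717 (running +100.8952)
  i=7: 2.7265·0.8742 − 3.6440·-3.0834 = +13.6195 (running +114.5147)
Area = |Σ|/2 = |114.5147|/2 = 57.2574

Area at t=0.362: 57.2574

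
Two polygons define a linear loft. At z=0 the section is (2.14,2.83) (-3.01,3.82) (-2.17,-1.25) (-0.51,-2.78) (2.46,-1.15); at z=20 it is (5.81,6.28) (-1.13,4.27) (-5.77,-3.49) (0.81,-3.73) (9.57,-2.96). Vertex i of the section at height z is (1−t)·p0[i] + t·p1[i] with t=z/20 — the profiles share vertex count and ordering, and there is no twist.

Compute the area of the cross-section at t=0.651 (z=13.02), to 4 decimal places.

Cross-section at t=0.651: each vertex is (1-t)·p0[i] + t·p1[i].
  v1: (1-0.651)·(2.14,2.83) + 0.651·(5.81,6.28) = (4.5292,5.0759)
  v2: (1-0.651)·(-3.01,3.82) + 0.651·(-1.13,4.27) = (-1.7861,4.1129)
  v3: (1-0.651)·(-2.17,-1.25) + 0.651·(-5.77,-3.49) = (-4.5136,-2.7082)
  v4: (1-0.651)·(-0.51,-2.78) + 0.651·(0.81,-3.73) = (0.3493,-3.3984)
  v5: (1-0.651)·(2.46,-1.15) + 0.651·(9.57,-2.96) = (7.0886,-2.3283)
Shoelace sum Σ(x_i·y_{i+1} − x_{i+1}·y_i):
  i=1: 4.5292·4.1129 − -1.7861·5.0759 = +27.6945 (running +27.6945)
  i=2: -1.7861·-2.7082 − -4.5136·4.1129 = +23.4015 (running +51.0960)
  i=3: -4.5136·-3.3984 − 0.3493·-2.7082 = +16.2853 (running +67.3812)
  i=4: 0.3493·-2.3283 − 7.0886·-3.3984 = +23.2770 (running +90.6582)
  i=5: 7.0886·5.0759 − 4.5292·-2.3283 = +46.5267 (running +137.1849)
Area = |Σ|/2 = |137.1849|/2 = 68.5925

Area at t=0.651: 68.5925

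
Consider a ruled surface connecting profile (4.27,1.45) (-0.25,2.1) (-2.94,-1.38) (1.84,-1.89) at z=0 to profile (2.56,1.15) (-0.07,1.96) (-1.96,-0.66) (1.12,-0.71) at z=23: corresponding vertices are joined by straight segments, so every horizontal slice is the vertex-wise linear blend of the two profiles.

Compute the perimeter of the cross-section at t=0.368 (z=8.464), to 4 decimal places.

Cross-section at t=0.368: each vertex is (1-t)·p0[i] + t·p1[i].
  v1: (1-0.368)·(4.27,1.45) + 0.368·(2.56,1.15) = (3.6407,1.3396)
  v2: (1-0.368)·(-0.25,2.1) + 0.368·(-0.07,1.96) = (-0.1838,2.0485)
  v3: (1-0.368)·(-2.94,-1.38) + 0.368·(-1.96,-0.66) = (-2.5794,-1.1150)
  v4: (1-0.368)·(1.84,-1.89) + 0.368·(1.12,-0.71) = (1.5750,-1.4558)
Perimeter = Σ |v_{i+1} − v_i|:
  edge 1→2: √(-3.8245² + 0.7089²) = 3.8896 (running 3.8896)
  edge 2→3: √(-2.3956² + -3.1635²) = 3.9682 (running 7.8578)
  edge 3→4: √(4.1544² + -0.3407²) = 4.1683 (running 12.0262)
  edge 4→1: √(2.0657² + 2.7954²) = 3.4758 (running 15.5020)
Perimeter = 15.5020

Perimeter at t=0.368: 15.5020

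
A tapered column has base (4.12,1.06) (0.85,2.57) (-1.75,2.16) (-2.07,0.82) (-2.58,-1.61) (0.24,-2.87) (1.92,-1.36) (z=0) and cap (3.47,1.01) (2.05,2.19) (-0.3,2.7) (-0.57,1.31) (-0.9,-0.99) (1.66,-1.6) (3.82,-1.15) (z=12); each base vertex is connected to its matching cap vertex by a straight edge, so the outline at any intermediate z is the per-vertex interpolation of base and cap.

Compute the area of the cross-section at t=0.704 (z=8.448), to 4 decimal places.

Cross-section at t=0.704: each vertex is (1-t)·p0[i] + t·p1[i].
  v1: (1-0.704)·(4.12,1.06) + 0.704·(3.47,1.01) = (3.6624,1.0248)
  v2: (1-0.704)·(0.85,2.57) + 0.704·(2.05,2.19) = (1.6948,2.3025)
  v3: (1-0.704)·(-1.75,2.16) + 0.704·(-0.3,2.7) = (-0.7292,2.5402)
  v4: (1-0.704)·(-2.07,0.82) + 0.704·(-0.57,1.31) = (-1.0140,1.1650)
  v5: (1-0.704)·(-2.58,-1.61) + 0.704·(-0.9,-0.99) = (-1.3973,-1.1735)
  v6: (1-0.704)·(0.24,-2.87) + 0.704·(1.66,-1.6) = (1.2397,-1.9759)
  v7: (1-0.704)·(1.92,-1.36) + 0.704·(3.82,-1.15) = (3.2576,-1.2122)
Shoelace sum Σ(x_i·y_{i+1} − x_{i+1}·y_i):
  i=1: 3.6624·2.3025 − 1.6948·1.0248 = +6.6958 (running +6.6958)
  i=2: 1.6948·2.5402 − -0.7292·2.3025 = +5.9840 (running +12.6798)
  i=3: -0.7292·1.1650 − -1.0140·2.5402 = +1.7262 (running +14.4060)
  i=4: -1.0140·-1.1735 − -1.3973·1.1650 = +2.8177 (running +17.2238)
  i=5: -1.3973·-1.9759 − 1.2397·-1.1735 = +4.2157 (running +21.4395)
  i=6: 1.2397·-1.2122 − 3.2576·-1.9759 = +4.9341 (running +26.3735)
  i=7: 3.2576·1.0248 − 3.6624·-1.2122 = +7.7778 (running +34.1513)
Area = |Σ|/2 = |34.1513|/2 = 17.0757

Area at t=0.704: 17.0757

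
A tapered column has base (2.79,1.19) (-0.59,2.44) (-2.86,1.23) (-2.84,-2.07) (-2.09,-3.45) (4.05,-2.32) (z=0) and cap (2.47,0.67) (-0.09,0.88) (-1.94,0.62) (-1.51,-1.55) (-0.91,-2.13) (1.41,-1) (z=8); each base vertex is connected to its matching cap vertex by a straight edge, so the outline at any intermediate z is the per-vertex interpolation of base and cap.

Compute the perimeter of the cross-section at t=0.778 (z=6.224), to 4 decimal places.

Cross-section at t=0.778: each vertex is (1-t)·p0[i] + t·p1[i].
  v1: (1-0.778)·(2.79,1.19) + 0.778·(2.47,0.67) = (2.5410,0.7854)
  v2: (1-0.778)·(-0.59,2.44) + 0.778·(-0.09,0.88) = (-0.2010,1.2263)
  v3: (1-0.778)·(-2.86,1.23) + 0.778·(-1.94,0.62) = (-2.1442,0.7554)
  v4: (1-0.778)·(-2.84,-2.07) + 0.778·(-1.51,-1.55) = (-1.8053,-1.6654)
  v5: (1-0.778)·(-2.09,-3.45) + 0.778·(-0.91,-2.13) = (-1.1720,-2.4230)
  v6: (1-0.778)·(4.05,-2.32) + 0.778·(1.41,-1) = (1.9961,-1.2930)
Perimeter = Σ |v_{i+1} − v_i|:
  edge 1→2: √(-2.7420² + 0.4409²) = 2.7773 (running 2.7773)
  edge 2→3: √(-1.9432² + -0.4709²) = 1.9995 (running 4.7767)
  edge 3→4: √(0.3390² + -2.4209²) = 2.4445 (running 7.2212)
  edge 4→5: √(0.6333² + -0.7576²) = 0.9874 (running 8.2087)
  edge 5→6: √(3.1680² + 1.1300²) = 3.3635 (running 11.5722)
  edge 6→1: √(0.5450² + 2.0785²) = 2.1487 (running 13.7209)
Perimeter = 13.7209

Perimeter at t=0.778: 13.7209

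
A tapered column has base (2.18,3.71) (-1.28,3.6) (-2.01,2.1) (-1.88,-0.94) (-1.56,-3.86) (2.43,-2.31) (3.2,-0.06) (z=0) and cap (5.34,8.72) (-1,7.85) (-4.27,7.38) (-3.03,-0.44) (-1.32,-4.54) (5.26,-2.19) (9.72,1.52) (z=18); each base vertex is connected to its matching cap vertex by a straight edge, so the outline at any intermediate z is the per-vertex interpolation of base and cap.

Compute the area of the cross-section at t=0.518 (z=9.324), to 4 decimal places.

Cross-section at t=0.518: each vertex is (1-t)·p0[i] + t·p1[i].
  v1: (1-0.518)·(2.18,3.71) + 0.518·(5.34,8.72) = (3.8169,6.3052)
  v2: (1-0.518)·(-1.28,3.6) + 0.518·(-1,7.85) = (-1.1350,5.8015)
  v3: (1-0.518)·(-2.01,2.1) + 0.518·(-4.27,7.38) = (-3.1807,4.8350)
  v4: (1-0.518)·(-1.88,-0.94) + 0.518·(-3.03,-0.44) = (-2.4757,-0.6810)
  v5: (1-0.518)·(-1.56,-3.86) + 0.518·(-1.32,-4.54) = (-1.4357,-4.2122)
  v6: (1-0.518)·(2.43,-2.31) + 0.518·(5.26,-2.19) = (3.8959,-2.2478)
  v7: (1-0.518)·(3.2,-0.06) + 0.518·(9.72,1.52) = (6.5774,0.7584)
Shoelace sum Σ(x_i·y_{i+1} − x_{i+1}·y_i):
  i=1: 3.8169·5.8015 − -1.1350·6.3052 = +29.2998 (running +29.2998)
  i=2: -1.1350·4.8350 − -3.1807·5.8015 = +12.9651 (running +42.2649)
  i=3: -3.1807·-0.6810 − -2.4757·4.8350 = +14.1362 (running +56.4010)
  i=4: -2.4757·-4.2122 − -1.4357·-0.6810 = +9.4505 (running +65.8516)
  i=5: -1.4357·-2.2478 − 3.8959·-4.2122 = +19.6378 (running +85.4894)
  i=6: 3.8959·0.7584 − 6.5774·-2.2478 = +17.7397 (running +103.2291)
  i=7: 6.5774·6.3052 − 3.8169·0.7584 = +38.5766 (running +141.8057)
Area = |Σ|/2 = |141.8057|/2 = 70.9028

Area at t=0.518: 70.9028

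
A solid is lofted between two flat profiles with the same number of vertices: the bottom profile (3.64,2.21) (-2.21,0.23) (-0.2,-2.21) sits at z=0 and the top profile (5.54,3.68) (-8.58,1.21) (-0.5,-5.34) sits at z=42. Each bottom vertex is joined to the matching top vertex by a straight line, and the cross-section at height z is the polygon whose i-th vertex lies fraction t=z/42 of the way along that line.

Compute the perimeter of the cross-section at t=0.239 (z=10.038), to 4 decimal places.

Perimeter at t=0.239: 20.0071

Cross-section at t=0.239: each vertex is (1-t)·p0[i] + t·p1[i].
  v1: (1-0.239)·(3.64,2.21) + 0.239·(5.54,3.68) = (4.0941,2.5613)
  v2: (1-0.239)·(-2.21,0.23) + 0.239·(-8.58,1.21) = (-3.7324,0.4642)
  v3: (1-0.239)·(-0.2,-2.21) + 0.239·(-0.5,-5.34) = (-0.2717,-2.9581)
Perimeter = Σ |v_{i+1} − v_i|:
  edge 1→2: √(-7.8265² + -2.0971²) = 8.1026 (running 8.1026)
  edge 2→3: √(3.4607² + -3.4223²) = 4.8671 (running 12.9697)
  edge 3→1: √(4.3658² + 5.5194²) = 7.0373 (running 20.0071)
Perimeter = 20.0071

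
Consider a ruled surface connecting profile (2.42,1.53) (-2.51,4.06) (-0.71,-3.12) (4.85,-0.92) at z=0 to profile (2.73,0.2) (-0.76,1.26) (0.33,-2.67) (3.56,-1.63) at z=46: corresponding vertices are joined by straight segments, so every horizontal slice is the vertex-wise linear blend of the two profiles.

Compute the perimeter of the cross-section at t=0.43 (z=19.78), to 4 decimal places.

Cross-section at t=0.43: each vertex is (1-t)·p0[i] + t·p1[i].
  v1: (1-0.43)·(2.42,1.53) + 0.43·(2.73,0.2) = (2.5533,0.9581)
  v2: (1-0.43)·(-2.51,4.06) + 0.43·(-0.76,1.26) = (-1.7575,2.8560)
  v3: (1-0.43)·(-0.71,-3.12) + 0.43·(0.33,-2.67) = (-0.2628,-2.9265)
  v4: (1-0.43)·(4.85,-0.92) + 0.43·(3.56,-1.63) = (4.2953,-1.2253)
Perimeter = Σ |v_{i+1} − v_i|:
  edge 1→2: √(-4.3108² + 1.8979²) = 4.7101 (running 4.7101)
  edge 2→3: √(1.4947² + -5.7825²) = 5.9726 (running 10.6827)
  edge 3→4: √(4.5581² + 1.7012²) = 4.8652 (running 15.5479)
  edge 4→1: √(-1.7420² + 2.1834²) = 2.7932 (running 18.3410)
Perimeter = 18.3410

Perimeter at t=0.43: 18.3410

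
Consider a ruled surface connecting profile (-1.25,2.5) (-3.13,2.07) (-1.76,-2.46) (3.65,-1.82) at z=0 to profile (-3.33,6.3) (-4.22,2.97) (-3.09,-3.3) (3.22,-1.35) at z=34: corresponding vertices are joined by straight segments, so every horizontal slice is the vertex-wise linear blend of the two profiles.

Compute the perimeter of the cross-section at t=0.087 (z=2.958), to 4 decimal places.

Cross-section at t=0.087: each vertex is (1-t)·p0[i] + t·p1[i].
  v1: (1-0.087)·(-1.25,2.5) + 0.087·(-3.33,6.3) = (-1.4310,2.8306)
  v2: (1-0.087)·(-3.13,2.07) + 0.087·(-4.22,2.97) = (-3.2248,2.1483)
  v3: (1-0.087)·(-1.76,-2.46) + 0.087·(-3.09,-3.3) = (-1.8757,-2.5331)
  v4: (1-0.087)·(3.65,-1.82) + 0.087·(3.22,-1.35) = (3.6126,-1.7791)
Perimeter = Σ |v_{i+1} − v_i|:
  edge 1→2: √(-1.7939² + -0.6823²) = 1.9192 (running 1.9192)
  edge 2→3: √(1.3491² + -4.6814²) = 4.8719 (running 6.7911)
  edge 3→4: √(5.4883² + 0.7540²) = 5.5398 (running 12.3310)
  edge 4→1: √(-5.0435² + 4.6097²) = 6.8328 (running 19.1638)
Perimeter = 19.1638

Perimeter at t=0.087: 19.1638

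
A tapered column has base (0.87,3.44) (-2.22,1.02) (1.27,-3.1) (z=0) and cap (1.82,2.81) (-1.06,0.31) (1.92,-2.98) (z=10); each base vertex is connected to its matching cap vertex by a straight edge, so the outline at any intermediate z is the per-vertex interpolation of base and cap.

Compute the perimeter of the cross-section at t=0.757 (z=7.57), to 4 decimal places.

Perimeter at t=0.757: 14.4864

Cross-section at t=0.757: each vertex is (1-t)·p0[i] + t·p1[i].
  v1: (1-0.757)·(0.87,3.44) + 0.757·(1.82,2.81) = (1.5892,2.9631)
  v2: (1-0.757)·(-2.22,1.02) + 0.757·(-1.06,0.31) = (-1.3419,0.4825)
  v3: (1-0.757)·(1.27,-3.1) + 0.757·(1.92,-2.98) = (1.7621,-3.0092)
Perimeter = Σ |v_{i+1} − v_i|:
  edge 1→2: √(-2.9310² + -2.4806²) = 3.8398 (running 3.8398)
  edge 2→3: √(3.1039² + -3.4917²) = 4.6719 (running 8.5117)
  edge 3→1: √(-0.1729² + 5.9723²) = 5.9748 (running 14.4864)
Perimeter = 14.4864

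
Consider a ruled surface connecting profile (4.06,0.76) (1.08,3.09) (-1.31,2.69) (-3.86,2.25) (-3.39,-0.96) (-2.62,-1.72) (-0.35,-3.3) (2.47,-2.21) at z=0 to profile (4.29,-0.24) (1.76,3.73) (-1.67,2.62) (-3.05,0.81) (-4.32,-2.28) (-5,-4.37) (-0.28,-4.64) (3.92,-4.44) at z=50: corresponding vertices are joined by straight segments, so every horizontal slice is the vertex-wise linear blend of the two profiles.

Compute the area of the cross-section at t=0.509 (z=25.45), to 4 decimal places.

Cross-section at t=0.509: each vertex is (1-t)·p0[i] + t·p1[i].
  v1: (1-0.509)·(4.06,0.76) + 0.509·(4.29,-0.24) = (4.1771,0.2510)
  v2: (1-0.509)·(1.08,3.09) + 0.509·(1.76,3.73) = (1.4261,3.4158)
  v3: (1-0.509)·(-1.31,2.69) + 0.509·(-1.67,2.62) = (-1.4932,2.6544)
  v4: (1-0.509)·(-3.86,2.25) + 0.509·(-3.05,0.81) = (-3.4477,1.5170)
  v5: (1-0.509)·(-3.39,-0.96) + 0.509·(-4.32,-2.28) = (-3.8634,-1.6319)
  v6: (1-0.509)·(-2.62,-1.72) + 0.509·(-5,-4.37) = (-3.8314,-3.0689)
  v7: (1-0.509)·(-0.35,-3.3) + 0.509·(-0.28,-4.64) = (-0.3144,-3.9821)
  v8: (1-0.509)·(2.47,-2.21) + 0.509·(3.92,-4.44) = (3.2081,-3.3451)
Shoelace sum Σ(x_i·y_{i+1} − x_{i+1}·y_i):
  i=1: 4.1771·3.4158 − 1.4261·0.2510 = +13.9099 (running +13.9099)
  i=2: 1.4261·2.6544 − -1.4932·3.4158 = +8.8860 (running +22.7959)
  i=3: -1.4932·1.5170 − -3.4477·2.6544 = +6.8862 (running +29.6821)
  i=4: -3.4477·-1.6319 − -3.8634·1.5170 = +11.4871 (running +41.1692)
  i=5: -3.8634·-3.0689 − -3.8314·-1.6319 = +5.6037 (running +46.7729)
  i=6: -3.8314·-3.9821 − -0.3144·-3.0689 = +14.2922 (running +61.0651)
  i=7: -0.3144·-3.3451 − 3.2081·-3.9821 = +13.8262 (running +74.8914)
  i=8: 3.2081·0.2510 − 4.1771·-3.3451 = +14.7778 (running +89.6692)
Area = |Σ|/2 = |89.6692|/2 = 44.8346

Area at t=0.509: 44.8346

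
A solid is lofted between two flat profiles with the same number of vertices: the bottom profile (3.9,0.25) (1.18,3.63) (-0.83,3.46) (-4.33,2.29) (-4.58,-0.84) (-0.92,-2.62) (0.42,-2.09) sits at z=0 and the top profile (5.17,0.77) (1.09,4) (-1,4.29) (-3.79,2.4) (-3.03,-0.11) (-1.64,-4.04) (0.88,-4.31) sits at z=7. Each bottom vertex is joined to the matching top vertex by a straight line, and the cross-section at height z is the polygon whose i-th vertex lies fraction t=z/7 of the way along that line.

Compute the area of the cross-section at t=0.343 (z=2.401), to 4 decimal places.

Cross-section at t=0.343: each vertex is (1-t)·p0[i] + t·p1[i].
  v1: (1-0.343)·(3.9,0.25) + 0.343·(5.17,0.77) = (4.3356,0.4284)
  v2: (1-0.343)·(1.18,3.63) + 0.343·(1.09,4) = (1.1491,3.7569)
  v3: (1-0.343)·(-0.83,3.46) + 0.343·(-1,4.29) = (-0.8883,3.7447)
  v4: (1-0.343)·(-4.33,2.29) + 0.343·(-3.79,2.4) = (-4.1448,2.3277)
  v5: (1-0.343)·(-4.58,-0.84) + 0.343·(-3.03,-0.11) = (-4.0484,-0.5896)
  v6: (1-0.343)·(-0.92,-2.62) + 0.343·(-1.64,-4.04) = (-1.1670,-3.1071)
  v7: (1-0.343)·(0.42,-2.09) + 0.343·(0.88,-4.31) = (0.5778,-2.8515)
Shoelace sum Σ(x_i·y_{i+1} − x_{i+1}·y_i):
  i=1: 4.3356·3.7569 − 1.1491·0.4284 = +15.7963 (running +15.7963)
  i=2: 1.1491·3.7447 − -0.8883·3.7569 = +7.6404 (running +23.4367)
  i=3: -0.8883·2.3277 − -4.1448·3.7447 = +13.4532 (running +36.8899)
  i=4: -4.1448·-0.5896 − -4.0484·2.3277 = +11.8673 (running +48.7571)
  i=5: -4.0484·-3.1071 − -1.1670·-0.5896 = +11.8904 (running +60.6475)
  i=6: -1.1670·-2.8515 − 0.5778·-3.1071 = +5.1227 (running +65.7703)
  i=7: 0.5778·0.4284 − 4.3356·-2.8515 = +12.6103 (running +78.3806)
Area = |Σ|/2 = |78.3806|/2 = 39.1903

Area at t=0.343: 39.1903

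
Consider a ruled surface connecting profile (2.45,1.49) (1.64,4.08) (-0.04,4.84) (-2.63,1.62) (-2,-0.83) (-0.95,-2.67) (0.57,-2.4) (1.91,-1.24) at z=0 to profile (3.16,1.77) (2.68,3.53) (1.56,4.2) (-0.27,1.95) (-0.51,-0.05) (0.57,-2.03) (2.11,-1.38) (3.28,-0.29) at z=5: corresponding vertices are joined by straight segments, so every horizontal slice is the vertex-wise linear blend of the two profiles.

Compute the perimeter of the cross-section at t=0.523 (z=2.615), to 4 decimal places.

Cross-section at t=0.523: each vertex is (1-t)·p0[i] + t·p1[i].
  v1: (1-0.523)·(2.45,1.49) + 0.523·(3.16,1.77) = (2.8213,1.6364)
  v2: (1-0.523)·(1.64,4.08) + 0.523·(2.68,3.53) = (2.1839,3.7923)
  v3: (1-0.523)·(-0.04,4.84) + 0.523·(1.56,4.2) = (0.7968,4.5053)
  v4: (1-0.523)·(-2.63,1.62) + 0.523·(-0.27,1.95) = (-1.3957,1.7926)
  v5: (1-0.523)·(-2,-0.83) + 0.523·(-0.51,-0.05) = (-1.2207,-0.4221)
  v6: (1-0.523)·(-0.95,-2.67) + 0.523·(0.57,-2.03) = (-0.1550,-2.3353)
  v7: (1-0.523)·(0.57,-2.4) + 0.523·(2.11,-1.38) = (1.3754,-1.8665)
  v8: (1-0.523)·(1.91,-1.24) + 0.523·(3.28,-0.29) = (2.6265,-0.7431)
Perimeter = Σ |v_{i+1} − v_i|:
  edge 1→2: √(-0.6374² + 2.1559²) = 2.2482 (running 2.2482)
  edge 2→3: √(-1.3871² + 0.7129²) = 1.5596 (running 3.8078)
  edge 3→4: √(-2.1925² + -2.7127²) = 3.4880 (running 7.2957)
  edge 4→5: √(0.1750² + -2.2146²) = 2.2216 (running 9.5173)
  edge 5→6: √(1.0657² + -1.9132²) = 2.1900 (running 11.7073)
  edge 6→7: √(1.5305² + 0.4687²) = 1.6006 (running 13.3079)
  edge 7→8: √(1.2511² + 1.1234²) = 1.6814 (running 14.9893)
  edge 8→1: √(0.1948² + 2.3796²) = 2.3876 (running 17.3769)
Perimeter = 17.3769

Perimeter at t=0.523: 17.3769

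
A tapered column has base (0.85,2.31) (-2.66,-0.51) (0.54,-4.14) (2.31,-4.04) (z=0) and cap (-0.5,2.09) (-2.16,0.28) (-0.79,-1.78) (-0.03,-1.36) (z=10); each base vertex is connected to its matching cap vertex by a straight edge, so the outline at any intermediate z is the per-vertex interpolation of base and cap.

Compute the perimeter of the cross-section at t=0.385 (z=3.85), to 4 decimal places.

Perimeter at t=0.385: 14.3710

Cross-section at t=0.385: each vertex is (1-t)·p0[i] + t·p1[i].
  v1: (1-0.385)·(0.85,2.31) + 0.385·(-0.5,2.09) = (0.3302,2.2253)
  v2: (1-0.385)·(-2.66,-0.51) + 0.385·(-2.16,0.28) = (-2.4675,-0.2058)
  v3: (1-0.385)·(0.54,-4.14) + 0.385·(-0.79,-1.78) = (0.0279,-3.2314)
  v4: (1-0.385)·(2.31,-4.04) + 0.385·(-0.03,-1.36) = (1.4091,-3.0082)
Perimeter = Σ |v_{i+1} − v_i|:
  edge 1→2: √(-2.7978² + -2.4311²) = 3.7065 (running 3.7065)
  edge 2→3: √(2.4955² + -3.0255²) = 3.9219 (running 7.6284)
  edge 3→4: √(1.3812² + 0.2232²) = 1.3991 (running 9.0274)
  edge 4→1: √(-1.0789² + 5.2335²) = 5.3435 (running 14.3710)
Perimeter = 14.3710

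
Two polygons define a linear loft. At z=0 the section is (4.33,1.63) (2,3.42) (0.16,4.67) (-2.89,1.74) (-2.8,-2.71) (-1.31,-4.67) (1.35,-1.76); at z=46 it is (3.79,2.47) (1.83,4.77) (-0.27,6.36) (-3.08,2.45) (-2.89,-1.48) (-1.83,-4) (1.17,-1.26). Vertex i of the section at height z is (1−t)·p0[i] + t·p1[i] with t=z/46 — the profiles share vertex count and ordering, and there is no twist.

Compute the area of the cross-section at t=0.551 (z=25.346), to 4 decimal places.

Area at t=0.551: 38.9663

Cross-section at t=0.551: each vertex is (1-t)·p0[i] + t·p1[i].
  v1: (1-0.551)·(4.33,1.63) + 0.551·(3.79,2.47) = (4.0325,2.0928)
  v2: (1-0.551)·(2,3.42) + 0.551·(1.83,4.77) = (1.9063,4.1639)
  v3: (1-0.551)·(0.16,4.67) + 0.551·(-0.27,6.36) = (-0.0769,5.6012)
  v4: (1-0.551)·(-2.89,1.74) + 0.551·(-3.08,2.45) = (-2.9947,2.1312)
  v5: (1-0.551)·(-2.8,-2.71) + 0.551·(-2.89,-1.48) = (-2.8496,-2.0323)
  v6: (1-0.551)·(-1.31,-4.67) + 0.551·(-1.83,-4) = (-1.5965,-4.3008)
  v7: (1-0.551)·(1.35,-1.76) + 0.551·(1.17,-1.26) = (1.2508,-1.4845)
Shoelace sum Σ(x_i·y_{i+1} − x_{i+1}·y_i):
  i=1: 4.0325·4.1639 − 1.9063·2.0928 = +12.8009 (running +12.8009)
  i=2: 1.9063·5.6012 − -0.0769·4.1639 = +10.9980 (running +23.7990)
  i=3: -0.0769·2.1312 − -2.9947·5.6012 = +16.6099 (running +40.4088)
  i=4: -2.9947·-2.0323 − -2.8496·2.1312 = +12.1591 (running +52.5679)
  i=5: -2.8496·-4.3008 − -1.5965·-2.0323 = +9.0110 (running +61.5790)
  i=6: -1.5965·-1.4845 − 1.2508·-4.3008 = +7.7496 (running +69.3286)
  i=7: 1.2508·2.0928 − 4.0325·-1.4845 = +8.6040 (running +77.9325)
Area = |Σ|/2 = |77.9325|/2 = 38.9663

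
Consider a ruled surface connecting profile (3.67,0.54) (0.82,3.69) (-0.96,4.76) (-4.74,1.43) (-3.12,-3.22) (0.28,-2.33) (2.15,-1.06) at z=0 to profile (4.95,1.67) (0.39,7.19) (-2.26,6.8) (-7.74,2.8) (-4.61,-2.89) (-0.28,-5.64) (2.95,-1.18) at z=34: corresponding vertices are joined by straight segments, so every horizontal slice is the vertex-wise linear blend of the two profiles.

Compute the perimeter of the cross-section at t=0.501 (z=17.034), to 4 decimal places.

Perimeter at t=0.501: 30.1988

Cross-section at t=0.501: each vertex is (1-t)·p0[i] + t·p1[i].
  v1: (1-0.501)·(3.67,0.54) + 0.501·(4.95,1.67) = (4.3113,1.1061)
  v2: (1-0.501)·(0.82,3.69) + 0.501·(0.39,7.19) = (0.6046,5.4435)
  v3: (1-0.501)·(-0.96,4.76) + 0.501·(-2.26,6.8) = (-1.6113,5.7820)
  v4: (1-0.501)·(-4.74,1.43) + 0.501·(-7.74,2.8) = (-6.2430,2.1164)
  v5: (1-0.501)·(-3.12,-3.22) + 0.501·(-4.61,-2.89) = (-3.8665,-3.0547)
  v6: (1-0.501)·(0.28,-2.33) + 0.501·(-0.28,-5.64) = (-0.0006,-3.9883)
  v7: (1-0.501)·(2.15,-1.06) + 0.501·(2.95,-1.18) = (2.5508,-1.1201)
Perimeter = Σ |v_{i+1} − v_i|:
  edge 1→2: √(-3.7067² + 4.3374²) = 5.7055 (running 5.7055)
  edge 2→3: √(-2.2159² + 0.3385²) = 2.2416 (running 7.9471)
  edge 3→4: √(-4.6317² + -3.6657²) = 5.9068 (running 13.8538)
  edge 4→5: √(2.3765² + -5.1710²) = 5.6910 (running 19.5448)
  edge 5→6: √(3.8659² + -0.9336²) = 3.9771 (running 23.5219)
  edge 6→7: √(2.5514² + 2.8682²) = 3.8387 (running 27.3606)
  edge 7→1: √(1.7605² + 2.2262²) = 2.8382 (running 30.1988)
Perimeter = 30.1988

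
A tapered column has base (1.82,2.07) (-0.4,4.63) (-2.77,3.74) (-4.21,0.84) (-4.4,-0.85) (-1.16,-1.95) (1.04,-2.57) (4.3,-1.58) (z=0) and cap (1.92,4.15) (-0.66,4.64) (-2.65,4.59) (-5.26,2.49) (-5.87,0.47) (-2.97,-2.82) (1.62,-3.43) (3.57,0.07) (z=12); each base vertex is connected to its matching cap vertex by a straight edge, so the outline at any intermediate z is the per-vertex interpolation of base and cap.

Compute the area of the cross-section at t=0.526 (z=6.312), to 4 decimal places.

Area at t=0.526: 45.9610

Cross-section at t=0.526: each vertex is (1-t)·p0[i] + t·p1[i].
  v1: (1-0.526)·(1.82,2.07) + 0.526·(1.92,4.15) = (1.8726,3.1641)
  v2: (1-0.526)·(-0.4,4.63) + 0.526·(-0.66,4.64) = (-0.5368,4.6353)
  v3: (1-0.526)·(-2.77,3.74) + 0.526·(-2.65,4.59) = (-2.7069,4.1871)
  v4: (1-0.526)·(-4.21,0.84) + 0.526·(-5.26,2.49) = (-4.7623,1.7079)
  v5: (1-0.526)·(-4.4,-0.85) + 0.526·(-5.87,0.47) = (-5.1732,-0.1557)
  v6: (1-0.526)·(-1.16,-1.95) + 0.526·(-2.97,-2.82) = (-2.1121,-2.4076)
  v7: (1-0.526)·(1.04,-2.57) + 0.526·(1.62,-3.43) = (1.3451,-3.0224)
  v8: (1-0.526)·(4.3,-1.58) + 0.526·(3.57,0.07) = (3.9160,-0.7121)
Shoelace sum Σ(x_i·y_{i+1} − x_{i+1}·y_i):
  i=1: 1.8726·4.6353 − -0.5368·3.1641 = +10.3783 (running +10.3783)
  i=2: -0.5368·4.1871 − -2.7069·4.6353 = +10.2996 (running +20.6780)
  i=3: -2.7069·1.7079 − -4.7623·4.1871 = +15.3171 (running +35.9951)
  i=4: -4.7623·-0.1557 − -5.1732·1.7079 = +9.5767 (running +45.5718)
  i=5: -5.1732·-2.4076 − -2.1121·-0.1557 = +12.1263 (running +57.6982)
  i=6: -2.1121·-3.0224 − 1.3451·-2.4076 = +9.6218 (running +67.3200)
  i=7: 1.3451·-0.7121 − 3.9160·-3.0224 = +10.8778 (running +78.1978)
  i=8: 3.9160·3.1641 − 1.8726·-0.7121 = +13.7241 (running +91.9219)
Area = |Σ|/2 = |91.9219|/2 = 45.9610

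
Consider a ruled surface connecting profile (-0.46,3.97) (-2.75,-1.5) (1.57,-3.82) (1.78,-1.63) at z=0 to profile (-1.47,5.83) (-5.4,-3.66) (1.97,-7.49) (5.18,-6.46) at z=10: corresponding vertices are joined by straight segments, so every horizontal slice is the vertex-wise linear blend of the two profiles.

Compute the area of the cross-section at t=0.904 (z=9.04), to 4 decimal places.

Area at t=0.904: 59.7375

Cross-section at t=0.904: each vertex is (1-t)·p0[i] + t·p1[i].
  v1: (1-0.904)·(-0.46,3.97) + 0.904·(-1.47,5.83) = (-1.3730,5.6514)
  v2: (1-0.904)·(-2.75,-1.5) + 0.904·(-5.4,-3.66) = (-5.1456,-3.4526)
  v3: (1-0.904)·(1.57,-3.82) + 0.904·(1.97,-7.49) = (1.9316,-7.1377)
  v4: (1-0.904)·(1.78,-1.63) + 0.904·(5.18,-6.46) = (4.8536,-5.9963)
Shoelace sum Σ(x_i·y_{i+1} − x_{i+1}·y_i):
  i=1: -1.3730·-3.4526 − -5.1456·5.6514 = +33.8207 (running +33.8207)
  i=2: -5.1456·-7.1377 − 1.9316·-3.4526 = +43.3968 (running +77.2174)
  i=3: 1.9316·-5.9963 − 4.8536·-7.1377 = +23.0610 (running +100.2784)
  i=4: 4.8536·5.6514 − -1.3730·-5.9963 = +19.1966 (running +119.4750)
Area = |Σ|/2 = |119.4750|/2 = 59.7375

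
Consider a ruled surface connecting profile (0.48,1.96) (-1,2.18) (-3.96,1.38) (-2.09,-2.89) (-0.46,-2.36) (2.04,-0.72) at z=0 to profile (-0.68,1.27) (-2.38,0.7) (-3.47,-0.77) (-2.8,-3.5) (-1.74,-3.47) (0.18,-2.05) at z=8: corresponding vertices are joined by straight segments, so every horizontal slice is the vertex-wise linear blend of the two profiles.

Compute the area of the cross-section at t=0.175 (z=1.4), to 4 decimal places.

Area at t=0.175: 17.4494

Cross-section at t=0.175: each vertex is (1-t)·p0[i] + t·p1[i].
  v1: (1-0.175)·(0.48,1.96) + 0.175·(-0.68,1.27) = (0.2770,1.8393)
  v2: (1-0.175)·(-1,2.18) + 0.175·(-2.38,0.7) = (-1.2415,1.9210)
  v3: (1-0.175)·(-3.96,1.38) + 0.175·(-3.47,-0.77) = (-3.8742,1.0037)
  v4: (1-0.175)·(-2.09,-2.89) + 0.175·(-2.8,-3.5) = (-2.2142,-2.9967)
  v5: (1-0.175)·(-0.46,-2.36) + 0.175·(-1.74,-3.47) = (-0.6840,-2.5542)
  v6: (1-0.175)·(2.04,-0.72) + 0.175·(0.18,-2.05) = (1.7145,-0.9527)
Shoelace sum Σ(x_i·y_{i+1} − x_{i+1}·y_i):
  i=1: 0.2770·1.9210 − -1.2415·1.8393 = +2.8155 (running +2.8155)
  i=2: -1.2415·1.0037 − -3.8742·1.9210 = +6.1963 (running +9.0118)
  i=3: -3.8742·-2.9967 − -2.2142·1.0037 = +13.8327 (running +22.8445)
  i=4: -2.2142·-2.5542 − -0.6840·-2.9967 = +3.6060 (running +26.4505)
  i=5: -0.6840·-0.9527 − 1.7145·-2.5542 = +5.0309 (running +31.4815)
  i=6: 1.7145·1.8393 − 0.2770·-0.9527 = +3.4173 (running +34.8988)
Area = |Σ|/2 = |34.8988|/2 = 17.4494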